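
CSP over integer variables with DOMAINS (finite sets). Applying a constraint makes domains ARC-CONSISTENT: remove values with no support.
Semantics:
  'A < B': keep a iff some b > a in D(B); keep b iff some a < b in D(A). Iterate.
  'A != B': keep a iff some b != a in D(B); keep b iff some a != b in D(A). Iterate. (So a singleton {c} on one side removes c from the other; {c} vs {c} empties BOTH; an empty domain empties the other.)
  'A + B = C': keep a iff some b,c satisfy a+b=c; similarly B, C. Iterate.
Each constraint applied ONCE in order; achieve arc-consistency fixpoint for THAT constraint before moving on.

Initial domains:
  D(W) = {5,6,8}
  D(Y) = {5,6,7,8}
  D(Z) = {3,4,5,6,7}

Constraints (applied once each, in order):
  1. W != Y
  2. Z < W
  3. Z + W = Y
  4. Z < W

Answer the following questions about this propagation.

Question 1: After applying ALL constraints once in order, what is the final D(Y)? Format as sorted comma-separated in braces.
Constraint 1 (W != Y) on D(W)={5,6,8} D(Y)={5,6,7,8}: no change
Constraint 2 (Z < W) on D(Z)={3,4,5,6,7} D(W)={5,6,8}: no change
Constraint 3 (Z + W = Y) on D(Z)={3,4,5,6,7} D(W)={5,6,8} D(Y)={5,6,7,8}: Z {3,4,5,6,7}->{3}; W {5,6,8}->{5}; Y {5,6,7,8}->{8}
Constraint 4 (Z < W) on D(Z)={3} D(W)={5}: no change
So after all 4 constraints: D(Y) = {8}

Answer: {8}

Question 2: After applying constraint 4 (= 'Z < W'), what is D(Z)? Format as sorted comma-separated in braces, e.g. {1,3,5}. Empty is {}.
Answer: {3}

Derivation:
Constraint 1 (W != Y) on D(W)={5,6,8} D(Y)={5,6,7,8}: no change
Constraint 2 (Z < W) on D(Z)={3,4,5,6,7} D(W)={5,6,8}: no change
Constraint 3 (Z + W = Y) on D(Z)={3,4,5,6,7} D(W)={5,6,8} D(Y)={5,6,7,8}: Z {3,4,5,6,7}->{3}; W {5,6,8}->{5}; Y {5,6,7,8}->{8}
Constraint 4 (Z < W) on D(Z)={3} D(W)={5}: no change
So after constraint 4: D(Z) = {3}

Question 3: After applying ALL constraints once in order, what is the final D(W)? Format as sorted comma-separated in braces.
Constraint 1 (W != Y) on D(W)={5,6,8} D(Y)={5,6,7,8}: no change
Constraint 2 (Z < W) on D(Z)={3,4,5,6,7} D(W)={5,6,8}: no change
Constraint 3 (Z + W = Y) on D(Z)={3,4,5,6,7} D(W)={5,6,8} D(Y)={5,6,7,8}: Z {3,4,5,6,7}->{3}; W {5,6,8}->{5}; Y {5,6,7,8}->{8}
Constraint 4 (Z < W) on D(Z)={3} D(W)={5}: no change
So after all 4 constraints: D(W) = {5}

Answer: {5}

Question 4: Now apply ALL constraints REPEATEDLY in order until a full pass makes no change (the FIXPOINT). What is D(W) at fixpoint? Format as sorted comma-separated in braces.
pass 0 (initial): D(W)={5,6,8}
pass 1: W {5,6,8}->{5}; Y {5,6,7,8}->{8}; Z {3,4,5,6,7}->{3}
pass 2: no change
Fixpoint after 2 passes: D(W) = {5}

Answer: {5}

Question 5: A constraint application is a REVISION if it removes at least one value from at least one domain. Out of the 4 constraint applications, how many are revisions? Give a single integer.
Answer: 1

Derivation:
Constraint 1 (W != Y) on D(W)={5,6,8} D(Y)={5,6,7,8}: no change => not a revision
Constraint 2 (Z < W) on D(Z)={3,4,5,6,7} D(W)={5,6,8}: no change => not a revision
Constraint 3 (Z + W = Y) on D(Z)={3,4,5,6,7} D(W)={5,6,8} D(Y)={5,6,7,8}: Z {3,4,5,6,7}->{3}; W {5,6,8}->{5}; Y {5,6,7,8}->{8} => REVISION
Constraint 4 (Z < W) on D(Z)={3} D(W)={5}: no change => not a revision
Total revisions = 1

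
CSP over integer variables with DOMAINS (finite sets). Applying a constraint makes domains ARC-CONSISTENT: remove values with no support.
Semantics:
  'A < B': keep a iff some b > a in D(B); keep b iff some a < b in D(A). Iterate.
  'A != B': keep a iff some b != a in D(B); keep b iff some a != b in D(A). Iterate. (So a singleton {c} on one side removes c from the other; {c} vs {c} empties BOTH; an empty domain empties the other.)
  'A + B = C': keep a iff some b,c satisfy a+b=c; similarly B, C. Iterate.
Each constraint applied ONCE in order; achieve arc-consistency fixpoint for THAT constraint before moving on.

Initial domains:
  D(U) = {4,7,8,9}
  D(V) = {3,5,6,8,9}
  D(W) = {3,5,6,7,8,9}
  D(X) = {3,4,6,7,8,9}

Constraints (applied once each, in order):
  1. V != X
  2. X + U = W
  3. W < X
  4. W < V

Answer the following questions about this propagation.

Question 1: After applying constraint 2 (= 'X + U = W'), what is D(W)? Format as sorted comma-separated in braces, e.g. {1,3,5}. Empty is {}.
Constraint 1 (V != X) on D(V)={3,5,6,8,9} D(X)={3,4,6,7,8,9}: no change
Constraint 2 (X + U = W) on D(X)={3,4,6,7,8,9} D(U)={4,7,8,9} D(W)={3,5,6,7,8,9}: X {3,4,6,7,8,9}->{3,4}; U {4,7,8,9}->{4}; W {3,5,6,7,8,9}->{7,8}
So after constraint 2: D(W) = {7,8}

Answer: {7,8}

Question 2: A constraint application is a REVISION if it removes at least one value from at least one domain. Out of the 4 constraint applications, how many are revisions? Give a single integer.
Constraint 1 (V != X) on D(V)={3,5,6,8,9} D(X)={3,4,6,7,8,9}: no change => not a revision
Constraint 2 (X + U = W) on D(X)={3,4,6,7,8,9} D(U)={4,7,8,9} D(W)={3,5,6,7,8,9}: X {3,4,6,7,8,9}->{3,4}; U {4,7,8,9}->{4}; W {3,5,6,7,8,9}->{7,8} => REVISION
Constraint 3 (W < X) on D(W)={7,8} D(X)={3,4}: W {7,8}->{}; X {3,4}->{} => REVISION
Constraint 4 (W < V) on D(W)={} D(V)={3,5,6,8,9}: V {3,5,6,8,9}->{} => REVISION
Total revisions = 3

Answer: 3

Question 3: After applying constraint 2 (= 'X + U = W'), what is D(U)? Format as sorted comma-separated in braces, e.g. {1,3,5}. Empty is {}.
Answer: {4}

Derivation:
Constraint 1 (V != X) on D(V)={3,5,6,8,9} D(X)={3,4,6,7,8,9}: no change
Constraint 2 (X + U = W) on D(X)={3,4,6,7,8,9} D(U)={4,7,8,9} D(W)={3,5,6,7,8,9}: X {3,4,6,7,8,9}->{3,4}; U {4,7,8,9}->{4}; W {3,5,6,7,8,9}->{7,8}
So after constraint 2: D(U) = {4}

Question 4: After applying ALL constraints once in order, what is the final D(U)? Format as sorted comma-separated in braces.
Answer: {4}

Derivation:
Constraint 1 (V != X) on D(V)={3,5,6,8,9} D(X)={3,4,6,7,8,9}: no change
Constraint 2 (X + U = W) on D(X)={3,4,6,7,8,9} D(U)={4,7,8,9} D(W)={3,5,6,7,8,9}: X {3,4,6,7,8,9}->{3,4}; U {4,7,8,9}->{4}; W {3,5,6,7,8,9}->{7,8}
Constraint 3 (W < X) on D(W)={7,8} D(X)={3,4}: W {7,8}->{}; X {3,4}->{}
Constraint 4 (W < V) on D(W)={} D(V)={3,5,6,8,9}: V {3,5,6,8,9}->{}
So after all 4 constraints: D(U) = {4}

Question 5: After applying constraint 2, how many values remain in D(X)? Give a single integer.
Constraint 1 (V != X) on D(V)={3,5,6,8,9} D(X)={3,4,6,7,8,9}: no change
Constraint 2 (X + U = W) on D(X)={3,4,6,7,8,9} D(U)={4,7,8,9} D(W)={3,5,6,7,8,9}: X {3,4,6,7,8,9}->{3,4}; U {4,7,8,9}->{4}; W {3,5,6,7,8,9}->{7,8}
So after constraint 2: D(X)={3,4}, size = 2

Answer: 2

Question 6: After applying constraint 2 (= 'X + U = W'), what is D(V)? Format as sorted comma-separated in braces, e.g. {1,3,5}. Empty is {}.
Answer: {3,5,6,8,9}

Derivation:
Constraint 1 (V != X) on D(V)={3,5,6,8,9} D(X)={3,4,6,7,8,9}: no change
Constraint 2 (X + U = W) on D(X)={3,4,6,7,8,9} D(U)={4,7,8,9} D(W)={3,5,6,7,8,9}: X {3,4,6,7,8,9}->{3,4}; U {4,7,8,9}->{4}; W {3,5,6,7,8,9}->{7,8}
So after constraint 2: D(V) = {3,5,6,8,9}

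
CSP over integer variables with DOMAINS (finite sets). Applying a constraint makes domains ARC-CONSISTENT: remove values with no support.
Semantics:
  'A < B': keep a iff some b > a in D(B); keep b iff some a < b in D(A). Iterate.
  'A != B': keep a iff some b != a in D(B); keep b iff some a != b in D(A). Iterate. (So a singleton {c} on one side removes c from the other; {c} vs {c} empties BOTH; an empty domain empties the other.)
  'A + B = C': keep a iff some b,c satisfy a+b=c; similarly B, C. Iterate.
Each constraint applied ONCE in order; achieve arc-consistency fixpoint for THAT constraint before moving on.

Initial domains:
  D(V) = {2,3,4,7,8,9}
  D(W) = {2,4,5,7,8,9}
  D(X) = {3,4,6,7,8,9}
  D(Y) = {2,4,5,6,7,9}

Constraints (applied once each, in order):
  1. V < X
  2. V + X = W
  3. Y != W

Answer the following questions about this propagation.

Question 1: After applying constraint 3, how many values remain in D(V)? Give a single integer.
Constraint 1 (V < X) on D(V)={2,3,4,7,8,9} D(X)={3,4,6,7,8,9}: V {2,3,4,7,8,9}->{2,3,4,7,8}
Constraint 2 (V + X = W) on D(V)={2,3,4,7,8} D(X)={3,4,6,7,8,9} D(W)={2,4,5,7,8,9}: V {2,3,4,7,8}->{2,3,4}; X {3,4,6,7,8,9}->{3,4,6,7}; W {2,4,5,7,8,9}->{5,7,8,9}
Constraint 3 (Y != W) on D(Y)={2,4,5,6,7,9} D(W)={5,7,8,9}: no change
So after constraint 3: D(V)={2,3,4}, size = 3

Answer: 3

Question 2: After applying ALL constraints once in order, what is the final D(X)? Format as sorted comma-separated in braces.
Constraint 1 (V < X) on D(V)={2,3,4,7,8,9} D(X)={3,4,6,7,8,9}: V {2,3,4,7,8,9}->{2,3,4,7,8}
Constraint 2 (V + X = W) on D(V)={2,3,4,7,8} D(X)={3,4,6,7,8,9} D(W)={2,4,5,7,8,9}: V {2,3,4,7,8}->{2,3,4}; X {3,4,6,7,8,9}->{3,4,6,7}; W {2,4,5,7,8,9}->{5,7,8,9}
Constraint 3 (Y != W) on D(Y)={2,4,5,6,7,9} D(W)={5,7,8,9}: no change
So after all 3 constraints: D(X) = {3,4,6,7}

Answer: {3,4,6,7}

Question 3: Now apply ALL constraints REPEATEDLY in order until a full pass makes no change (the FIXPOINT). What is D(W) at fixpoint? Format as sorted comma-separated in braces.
Answer: {5,7,8,9}

Derivation:
pass 0 (initial): D(W)={2,4,5,7,8,9}
pass 1: V {2,3,4,7,8,9}->{2,3,4}; W {2,4,5,7,8,9}->{5,7,8,9}; X {3,4,6,7,8,9}->{3,4,6,7}
pass 2: no change
Fixpoint after 2 passes: D(W) = {5,7,8,9}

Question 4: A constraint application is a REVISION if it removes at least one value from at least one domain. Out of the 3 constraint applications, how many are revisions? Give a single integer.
Answer: 2

Derivation:
Constraint 1 (V < X) on D(V)={2,3,4,7,8,9} D(X)={3,4,6,7,8,9}: V {2,3,4,7,8,9}->{2,3,4,7,8} => REVISION
Constraint 2 (V + X = W) on D(V)={2,3,4,7,8} D(X)={3,4,6,7,8,9} D(W)={2,4,5,7,8,9}: V {2,3,4,7,8}->{2,3,4}; X {3,4,6,7,8,9}->{3,4,6,7}; W {2,4,5,7,8,9}->{5,7,8,9} => REVISION
Constraint 3 (Y != W) on D(Y)={2,4,5,6,7,9} D(W)={5,7,8,9}: no change => not a revision
Total revisions = 2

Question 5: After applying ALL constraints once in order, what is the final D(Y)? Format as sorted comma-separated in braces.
Constraint 1 (V < X) on D(V)={2,3,4,7,8,9} D(X)={3,4,6,7,8,9}: V {2,3,4,7,8,9}->{2,3,4,7,8}
Constraint 2 (V + X = W) on D(V)={2,3,4,7,8} D(X)={3,4,6,7,8,9} D(W)={2,4,5,7,8,9}: V {2,3,4,7,8}->{2,3,4}; X {3,4,6,7,8,9}->{3,4,6,7}; W {2,4,5,7,8,9}->{5,7,8,9}
Constraint 3 (Y != W) on D(Y)={2,4,5,6,7,9} D(W)={5,7,8,9}: no change
So after all 3 constraints: D(Y) = {2,4,5,6,7,9}

Answer: {2,4,5,6,7,9}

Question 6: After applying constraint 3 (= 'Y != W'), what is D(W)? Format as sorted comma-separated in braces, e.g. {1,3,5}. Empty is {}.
Constraint 1 (V < X) on D(V)={2,3,4,7,8,9} D(X)={3,4,6,7,8,9}: V {2,3,4,7,8,9}->{2,3,4,7,8}
Constraint 2 (V + X = W) on D(V)={2,3,4,7,8} D(X)={3,4,6,7,8,9} D(W)={2,4,5,7,8,9}: V {2,3,4,7,8}->{2,3,4}; X {3,4,6,7,8,9}->{3,4,6,7}; W {2,4,5,7,8,9}->{5,7,8,9}
Constraint 3 (Y != W) on D(Y)={2,4,5,6,7,9} D(W)={5,7,8,9}: no change
So after constraint 3: D(W) = {5,7,8,9}

Answer: {5,7,8,9}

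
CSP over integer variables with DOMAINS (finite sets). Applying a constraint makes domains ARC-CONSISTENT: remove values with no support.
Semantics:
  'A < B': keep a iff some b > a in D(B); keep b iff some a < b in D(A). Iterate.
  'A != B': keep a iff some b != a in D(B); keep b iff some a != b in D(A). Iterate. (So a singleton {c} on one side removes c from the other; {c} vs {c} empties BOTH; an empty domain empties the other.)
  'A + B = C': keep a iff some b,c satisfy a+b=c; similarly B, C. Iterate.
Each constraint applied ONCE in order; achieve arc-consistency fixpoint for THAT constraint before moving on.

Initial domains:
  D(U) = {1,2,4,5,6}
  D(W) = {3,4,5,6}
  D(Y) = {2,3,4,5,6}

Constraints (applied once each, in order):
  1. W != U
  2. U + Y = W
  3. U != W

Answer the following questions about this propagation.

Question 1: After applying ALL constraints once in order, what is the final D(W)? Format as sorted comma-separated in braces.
Constraint 1 (W != U) on D(W)={3,4,5,6} D(U)={1,2,4,5,6}: no change
Constraint 2 (U + Y = W) on D(U)={1,2,4,5,6} D(Y)={2,3,4,5,6} D(W)={3,4,5,6}: U {1,2,4,5,6}->{1,2,4}; Y {2,3,4,5,6}->{2,3,4,5}
Constraint 3 (U != W) on D(U)={1,2,4} D(W)={3,4,5,6}: no change
So after all 3 constraints: D(W) = {3,4,5,6}

Answer: {3,4,5,6}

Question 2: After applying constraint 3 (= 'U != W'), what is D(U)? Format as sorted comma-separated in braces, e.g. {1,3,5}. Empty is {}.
Constraint 1 (W != U) on D(W)={3,4,5,6} D(U)={1,2,4,5,6}: no change
Constraint 2 (U + Y = W) on D(U)={1,2,4,5,6} D(Y)={2,3,4,5,6} D(W)={3,4,5,6}: U {1,2,4,5,6}->{1,2,4}; Y {2,3,4,5,6}->{2,3,4,5}
Constraint 3 (U != W) on D(U)={1,2,4} D(W)={3,4,5,6}: no change
So after constraint 3: D(U) = {1,2,4}

Answer: {1,2,4}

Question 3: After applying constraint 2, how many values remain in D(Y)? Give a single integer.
Constraint 1 (W != U) on D(W)={3,4,5,6} D(U)={1,2,4,5,6}: no change
Constraint 2 (U + Y = W) on D(U)={1,2,4,5,6} D(Y)={2,3,4,5,6} D(W)={3,4,5,6}: U {1,2,4,5,6}->{1,2,4}; Y {2,3,4,5,6}->{2,3,4,5}
So after constraint 2: D(Y)={2,3,4,5}, size = 4

Answer: 4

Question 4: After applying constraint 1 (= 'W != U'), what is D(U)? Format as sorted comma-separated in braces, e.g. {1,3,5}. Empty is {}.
Constraint 1 (W != U) on D(W)={3,4,5,6} D(U)={1,2,4,5,6}: no change
So after constraint 1: D(U) = {1,2,4,5,6}

Answer: {1,2,4,5,6}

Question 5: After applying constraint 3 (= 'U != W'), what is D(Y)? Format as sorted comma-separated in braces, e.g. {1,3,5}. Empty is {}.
Constraint 1 (W != U) on D(W)={3,4,5,6} D(U)={1,2,4,5,6}: no change
Constraint 2 (U + Y = W) on D(U)={1,2,4,5,6} D(Y)={2,3,4,5,6} D(W)={3,4,5,6}: U {1,2,4,5,6}->{1,2,4}; Y {2,3,4,5,6}->{2,3,4,5}
Constraint 3 (U != W) on D(U)={1,2,4} D(W)={3,4,5,6}: no change
So after constraint 3: D(Y) = {2,3,4,5}

Answer: {2,3,4,5}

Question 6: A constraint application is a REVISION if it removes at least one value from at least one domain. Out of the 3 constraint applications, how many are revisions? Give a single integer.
Constraint 1 (W != U) on D(W)={3,4,5,6} D(U)={1,2,4,5,6}: no change => not a revision
Constraint 2 (U + Y = W) on D(U)={1,2,4,5,6} D(Y)={2,3,4,5,6} D(W)={3,4,5,6}: U {1,2,4,5,6}->{1,2,4}; Y {2,3,4,5,6}->{2,3,4,5} => REVISION
Constraint 3 (U != W) on D(U)={1,2,4} D(W)={3,4,5,6}: no change => not a revision
Total revisions = 1

Answer: 1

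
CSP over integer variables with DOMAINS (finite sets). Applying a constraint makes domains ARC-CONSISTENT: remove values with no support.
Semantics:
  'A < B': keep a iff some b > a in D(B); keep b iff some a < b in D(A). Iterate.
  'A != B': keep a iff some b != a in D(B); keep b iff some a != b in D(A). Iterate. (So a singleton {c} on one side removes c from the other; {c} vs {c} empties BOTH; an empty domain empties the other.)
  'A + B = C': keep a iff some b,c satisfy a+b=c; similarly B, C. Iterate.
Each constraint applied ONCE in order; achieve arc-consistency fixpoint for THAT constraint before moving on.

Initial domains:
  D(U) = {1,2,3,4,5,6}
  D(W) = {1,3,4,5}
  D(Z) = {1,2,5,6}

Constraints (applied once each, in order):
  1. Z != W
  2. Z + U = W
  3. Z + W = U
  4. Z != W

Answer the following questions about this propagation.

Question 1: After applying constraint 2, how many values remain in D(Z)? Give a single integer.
Answer: 2

Derivation:
Constraint 1 (Z != W) on D(Z)={1,2,5,6} D(W)={1,3,4,5}: no change
Constraint 2 (Z + U = W) on D(Z)={1,2,5,6} D(U)={1,2,3,4,5,6} D(W)={1,3,4,5}: Z {1,2,5,6}->{1,2}; U {1,2,3,4,5,6}->{1,2,3,4}; W {1,3,4,5}->{3,4,5}
So after constraint 2: D(Z)={1,2}, size = 2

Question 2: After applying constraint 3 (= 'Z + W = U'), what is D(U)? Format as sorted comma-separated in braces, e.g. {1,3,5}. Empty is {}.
Constraint 1 (Z != W) on D(Z)={1,2,5,6} D(W)={1,3,4,5}: no change
Constraint 2 (Z + U = W) on D(Z)={1,2,5,6} D(U)={1,2,3,4,5,6} D(W)={1,3,4,5}: Z {1,2,5,6}->{1,2}; U {1,2,3,4,5,6}->{1,2,3,4}; W {1,3,4,5}->{3,4,5}
Constraint 3 (Z + W = U) on D(Z)={1,2} D(W)={3,4,5} D(U)={1,2,3,4}: Z {1,2}->{1}; W {3,4,5}->{3}; U {1,2,3,4}->{4}
So after constraint 3: D(U) = {4}

Answer: {4}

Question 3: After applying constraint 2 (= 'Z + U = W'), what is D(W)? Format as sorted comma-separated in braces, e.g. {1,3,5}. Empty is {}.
Answer: {3,4,5}

Derivation:
Constraint 1 (Z != W) on D(Z)={1,2,5,6} D(W)={1,3,4,5}: no change
Constraint 2 (Z + U = W) on D(Z)={1,2,5,6} D(U)={1,2,3,4,5,6} D(W)={1,3,4,5}: Z {1,2,5,6}->{1,2}; U {1,2,3,4,5,6}->{1,2,3,4}; W {1,3,4,5}->{3,4,5}
So after constraint 2: D(W) = {3,4,5}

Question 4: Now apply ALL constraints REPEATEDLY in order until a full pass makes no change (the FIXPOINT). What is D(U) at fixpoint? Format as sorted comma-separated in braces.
Answer: {}

Derivation:
pass 0 (initial): D(U)={1,2,3,4,5,6}
pass 1: U {1,2,3,4,5,6}->{4}; W {1,3,4,5}->{3}; Z {1,2,5,6}->{1}
pass 2: U {4}->{}; W {3}->{}; Z {1}->{}
pass 3: no change
Fixpoint after 3 passes: D(U) = {}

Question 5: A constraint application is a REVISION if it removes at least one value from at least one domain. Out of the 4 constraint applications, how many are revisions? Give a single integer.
Constraint 1 (Z != W) on D(Z)={1,2,5,6} D(W)={1,3,4,5}: no change => not a revision
Constraint 2 (Z + U = W) on D(Z)={1,2,5,6} D(U)={1,2,3,4,5,6} D(W)={1,3,4,5}: Z {1,2,5,6}->{1,2}; U {1,2,3,4,5,6}->{1,2,3,4}; W {1,3,4,5}->{3,4,5} => REVISION
Constraint 3 (Z + W = U) on D(Z)={1,2} D(W)={3,4,5} D(U)={1,2,3,4}: Z {1,2}->{1}; W {3,4,5}->{3}; U {1,2,3,4}->{4} => REVISION
Constraint 4 (Z != W) on D(Z)={1} D(W)={3}: no change => not a revision
Total revisions = 2

Answer: 2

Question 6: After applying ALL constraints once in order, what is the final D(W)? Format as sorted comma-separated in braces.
Constraint 1 (Z != W) on D(Z)={1,2,5,6} D(W)={1,3,4,5}: no change
Constraint 2 (Z + U = W) on D(Z)={1,2,5,6} D(U)={1,2,3,4,5,6} D(W)={1,3,4,5}: Z {1,2,5,6}->{1,2}; U {1,2,3,4,5,6}->{1,2,3,4}; W {1,3,4,5}->{3,4,5}
Constraint 3 (Z + W = U) on D(Z)={1,2} D(W)={3,4,5} D(U)={1,2,3,4}: Z {1,2}->{1}; W {3,4,5}->{3}; U {1,2,3,4}->{4}
Constraint 4 (Z != W) on D(Z)={1} D(W)={3}: no change
So after all 4 constraints: D(W) = {3}

Answer: {3}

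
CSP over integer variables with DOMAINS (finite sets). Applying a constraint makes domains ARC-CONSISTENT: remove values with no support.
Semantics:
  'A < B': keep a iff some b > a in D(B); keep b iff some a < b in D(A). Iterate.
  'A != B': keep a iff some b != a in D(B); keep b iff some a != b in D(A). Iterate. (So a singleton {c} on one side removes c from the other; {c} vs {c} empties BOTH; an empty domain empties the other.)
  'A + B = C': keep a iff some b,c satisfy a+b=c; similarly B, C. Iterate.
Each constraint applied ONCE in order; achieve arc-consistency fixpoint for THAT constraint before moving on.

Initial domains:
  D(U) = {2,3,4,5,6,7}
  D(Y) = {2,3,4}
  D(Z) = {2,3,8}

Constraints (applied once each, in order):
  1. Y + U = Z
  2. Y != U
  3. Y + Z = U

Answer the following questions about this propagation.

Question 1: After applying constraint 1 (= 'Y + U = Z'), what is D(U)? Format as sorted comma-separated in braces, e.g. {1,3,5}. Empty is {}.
Constraint 1 (Y + U = Z) on D(Y)={2,3,4} D(U)={2,3,4,5,6,7} D(Z)={2,3,8}: U {2,3,4,5,6,7}->{4,5,6}; Z {2,3,8}->{8}
So after constraint 1: D(U) = {4,5,6}

Answer: {4,5,6}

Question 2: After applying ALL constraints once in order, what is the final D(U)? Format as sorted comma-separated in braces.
Answer: {}

Derivation:
Constraint 1 (Y + U = Z) on D(Y)={2,3,4} D(U)={2,3,4,5,6,7} D(Z)={2,3,8}: U {2,3,4,5,6,7}->{4,5,6}; Z {2,3,8}->{8}
Constraint 2 (Y != U) on D(Y)={2,3,4} D(U)={4,5,6}: no change
Constraint 3 (Y + Z = U) on D(Y)={2,3,4} D(Z)={8} D(U)={4,5,6}: Y {2,3,4}->{}; Z {8}->{}; U {4,5,6}->{}
So after all 3 constraints: D(U) = {}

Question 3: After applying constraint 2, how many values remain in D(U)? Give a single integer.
Constraint 1 (Y + U = Z) on D(Y)={2,3,4} D(U)={2,3,4,5,6,7} D(Z)={2,3,8}: U {2,3,4,5,6,7}->{4,5,6}; Z {2,3,8}->{8}
Constraint 2 (Y != U) on D(Y)={2,3,4} D(U)={4,5,6}: no change
So after constraint 2: D(U)={4,5,6}, size = 3

Answer: 3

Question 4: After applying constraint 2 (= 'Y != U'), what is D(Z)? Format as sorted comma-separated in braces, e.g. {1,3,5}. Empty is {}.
Answer: {8}

Derivation:
Constraint 1 (Y + U = Z) on D(Y)={2,3,4} D(U)={2,3,4,5,6,7} D(Z)={2,3,8}: U {2,3,4,5,6,7}->{4,5,6}; Z {2,3,8}->{8}
Constraint 2 (Y != U) on D(Y)={2,3,4} D(U)={4,5,6}: no change
So after constraint 2: D(Z) = {8}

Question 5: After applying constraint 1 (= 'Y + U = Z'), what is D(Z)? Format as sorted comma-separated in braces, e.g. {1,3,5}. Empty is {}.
Constraint 1 (Y + U = Z) on D(Y)={2,3,4} D(U)={2,3,4,5,6,7} D(Z)={2,3,8}: U {2,3,4,5,6,7}->{4,5,6}; Z {2,3,8}->{8}
So after constraint 1: D(Z) = {8}

Answer: {8}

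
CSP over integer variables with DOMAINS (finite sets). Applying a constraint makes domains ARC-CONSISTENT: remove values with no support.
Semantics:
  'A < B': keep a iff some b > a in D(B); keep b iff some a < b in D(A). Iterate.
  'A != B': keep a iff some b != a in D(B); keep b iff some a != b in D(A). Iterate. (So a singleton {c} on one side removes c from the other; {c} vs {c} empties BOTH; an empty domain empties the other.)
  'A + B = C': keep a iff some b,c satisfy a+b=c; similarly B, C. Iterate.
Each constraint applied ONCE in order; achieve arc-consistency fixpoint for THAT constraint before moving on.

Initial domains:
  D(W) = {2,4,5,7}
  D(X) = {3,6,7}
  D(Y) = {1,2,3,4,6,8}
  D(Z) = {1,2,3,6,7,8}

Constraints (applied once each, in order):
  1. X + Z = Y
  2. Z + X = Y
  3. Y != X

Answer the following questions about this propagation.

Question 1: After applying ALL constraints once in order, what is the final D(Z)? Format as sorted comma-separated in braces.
Constraint 1 (X + Z = Y) on D(X)={3,6,7} D(Z)={1,2,3,6,7,8} D(Y)={1,2,3,4,6,8}: Z {1,2,3,6,7,8}->{1,2,3}; Y {1,2,3,4,6,8}->{4,6,8}
Constraint 2 (Z + X = Y) on D(Z)={1,2,3} D(X)={3,6,7} D(Y)={4,6,8}: no change
Constraint 3 (Y != X) on D(Y)={4,6,8} D(X)={3,6,7}: no change
So after all 3 constraints: D(Z) = {1,2,3}

Answer: {1,2,3}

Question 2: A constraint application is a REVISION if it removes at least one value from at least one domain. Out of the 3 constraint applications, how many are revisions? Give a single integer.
Constraint 1 (X + Z = Y) on D(X)={3,6,7} D(Z)={1,2,3,6,7,8} D(Y)={1,2,3,4,6,8}: Z {1,2,3,6,7,8}->{1,2,3}; Y {1,2,3,4,6,8}->{4,6,8} => REVISION
Constraint 2 (Z + X = Y) on D(Z)={1,2,3} D(X)={3,6,7} D(Y)={4,6,8}: no change => not a revision
Constraint 3 (Y != X) on D(Y)={4,6,8} D(X)={3,6,7}: no change => not a revision
Total revisions = 1

Answer: 1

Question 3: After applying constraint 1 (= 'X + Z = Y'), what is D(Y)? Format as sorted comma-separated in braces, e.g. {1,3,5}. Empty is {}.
Constraint 1 (X + Z = Y) on D(X)={3,6,7} D(Z)={1,2,3,6,7,8} D(Y)={1,2,3,4,6,8}: Z {1,2,3,6,7,8}->{1,2,3}; Y {1,2,3,4,6,8}->{4,6,8}
So after constraint 1: D(Y) = {4,6,8}

Answer: {4,6,8}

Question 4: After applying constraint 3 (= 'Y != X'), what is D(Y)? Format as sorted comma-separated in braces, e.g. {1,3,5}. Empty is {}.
Answer: {4,6,8}

Derivation:
Constraint 1 (X + Z = Y) on D(X)={3,6,7} D(Z)={1,2,3,6,7,8} D(Y)={1,2,3,4,6,8}: Z {1,2,3,6,7,8}->{1,2,3}; Y {1,2,3,4,6,8}->{4,6,8}
Constraint 2 (Z + X = Y) on D(Z)={1,2,3} D(X)={3,6,7} D(Y)={4,6,8}: no change
Constraint 3 (Y != X) on D(Y)={4,6,8} D(X)={3,6,7}: no change
So after constraint 3: D(Y) = {4,6,8}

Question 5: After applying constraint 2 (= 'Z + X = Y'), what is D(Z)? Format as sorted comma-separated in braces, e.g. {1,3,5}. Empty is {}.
Constraint 1 (X + Z = Y) on D(X)={3,6,7} D(Z)={1,2,3,6,7,8} D(Y)={1,2,3,4,6,8}: Z {1,2,3,6,7,8}->{1,2,3}; Y {1,2,3,4,6,8}->{4,6,8}
Constraint 2 (Z + X = Y) on D(Z)={1,2,3} D(X)={3,6,7} D(Y)={4,6,8}: no change
So after constraint 2: D(Z) = {1,2,3}

Answer: {1,2,3}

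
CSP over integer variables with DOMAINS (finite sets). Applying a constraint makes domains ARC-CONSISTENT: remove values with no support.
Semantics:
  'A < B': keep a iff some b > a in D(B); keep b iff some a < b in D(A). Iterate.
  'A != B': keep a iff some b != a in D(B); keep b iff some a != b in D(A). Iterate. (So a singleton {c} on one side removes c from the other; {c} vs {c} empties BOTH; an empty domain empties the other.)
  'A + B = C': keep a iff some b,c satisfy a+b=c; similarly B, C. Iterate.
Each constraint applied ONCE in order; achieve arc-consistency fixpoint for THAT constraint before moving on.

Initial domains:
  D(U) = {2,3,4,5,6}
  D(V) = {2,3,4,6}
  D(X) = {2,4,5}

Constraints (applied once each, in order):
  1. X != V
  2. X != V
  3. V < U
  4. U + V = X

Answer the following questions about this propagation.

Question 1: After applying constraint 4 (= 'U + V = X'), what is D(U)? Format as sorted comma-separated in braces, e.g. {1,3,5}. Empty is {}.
Constraint 1 (X != V) on D(X)={2,4,5} D(V)={2,3,4,6}: no change
Constraint 2 (X != V) on D(X)={2,4,5} D(V)={2,3,4,6}: no change
Constraint 3 (V < U) on D(V)={2,3,4,6} D(U)={2,3,4,5,6}: V {2,3,4,6}->{2,3,4}; U {2,3,4,5,6}->{3,4,5,6}
Constraint 4 (U + V = X) on D(U)={3,4,5,6} D(V)={2,3,4} D(X)={2,4,5}: U {3,4,5,6}->{3}; V {2,3,4}->{2}; X {2,4,5}->{5}
So after constraint 4: D(U) = {3}

Answer: {3}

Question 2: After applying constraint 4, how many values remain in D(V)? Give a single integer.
Constraint 1 (X != V) on D(X)={2,4,5} D(V)={2,3,4,6}: no change
Constraint 2 (X != V) on D(X)={2,4,5} D(V)={2,3,4,6}: no change
Constraint 3 (V < U) on D(V)={2,3,4,6} D(U)={2,3,4,5,6}: V {2,3,4,6}->{2,3,4}; U {2,3,4,5,6}->{3,4,5,6}
Constraint 4 (U + V = X) on D(U)={3,4,5,6} D(V)={2,3,4} D(X)={2,4,5}: U {3,4,5,6}->{3}; V {2,3,4}->{2}; X {2,4,5}->{5}
So after constraint 4: D(V)={2}, size = 1

Answer: 1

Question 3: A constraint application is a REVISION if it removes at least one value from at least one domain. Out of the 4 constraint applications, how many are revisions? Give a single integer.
Answer: 2

Derivation:
Constraint 1 (X != V) on D(X)={2,4,5} D(V)={2,3,4,6}: no change => not a revision
Constraint 2 (X != V) on D(X)={2,4,5} D(V)={2,3,4,6}: no change => not a revision
Constraint 3 (V < U) on D(V)={2,3,4,6} D(U)={2,3,4,5,6}: V {2,3,4,6}->{2,3,4}; U {2,3,4,5,6}->{3,4,5,6} => REVISION
Constraint 4 (U + V = X) on D(U)={3,4,5,6} D(V)={2,3,4} D(X)={2,4,5}: U {3,4,5,6}->{3}; V {2,3,4}->{2}; X {2,4,5}->{5} => REVISION
Total revisions = 2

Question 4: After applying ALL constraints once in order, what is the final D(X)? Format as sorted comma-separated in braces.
Answer: {5}

Derivation:
Constraint 1 (X != V) on D(X)={2,4,5} D(V)={2,3,4,6}: no change
Constraint 2 (X != V) on D(X)={2,4,5} D(V)={2,3,4,6}: no change
Constraint 3 (V < U) on D(V)={2,3,4,6} D(U)={2,3,4,5,6}: V {2,3,4,6}->{2,3,4}; U {2,3,4,5,6}->{3,4,5,6}
Constraint 4 (U + V = X) on D(U)={3,4,5,6} D(V)={2,3,4} D(X)={2,4,5}: U {3,4,5,6}->{3}; V {2,3,4}->{2}; X {2,4,5}->{5}
So after all 4 constraints: D(X) = {5}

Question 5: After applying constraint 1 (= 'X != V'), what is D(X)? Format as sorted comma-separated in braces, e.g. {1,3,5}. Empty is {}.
Answer: {2,4,5}

Derivation:
Constraint 1 (X != V) on D(X)={2,4,5} D(V)={2,3,4,6}: no change
So after constraint 1: D(X) = {2,4,5}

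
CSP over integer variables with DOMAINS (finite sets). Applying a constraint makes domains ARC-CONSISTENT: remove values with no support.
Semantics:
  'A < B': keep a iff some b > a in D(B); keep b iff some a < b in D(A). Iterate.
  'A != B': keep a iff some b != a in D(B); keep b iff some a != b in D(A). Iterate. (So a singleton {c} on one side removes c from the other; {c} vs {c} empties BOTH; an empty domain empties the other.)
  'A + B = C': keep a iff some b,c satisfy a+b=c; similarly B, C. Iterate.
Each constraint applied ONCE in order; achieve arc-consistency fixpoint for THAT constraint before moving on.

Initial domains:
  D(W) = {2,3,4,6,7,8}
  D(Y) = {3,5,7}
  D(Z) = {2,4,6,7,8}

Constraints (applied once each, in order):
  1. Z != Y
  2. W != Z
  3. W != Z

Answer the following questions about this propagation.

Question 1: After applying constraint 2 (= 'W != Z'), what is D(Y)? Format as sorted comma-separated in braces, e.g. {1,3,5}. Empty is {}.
Answer: {3,5,7}

Derivation:
Constraint 1 (Z != Y) on D(Z)={2,4,6,7,8} D(Y)={3,5,7}: no change
Constraint 2 (W != Z) on D(W)={2,3,4,6,7,8} D(Z)={2,4,6,7,8}: no change
So after constraint 2: D(Y) = {3,5,7}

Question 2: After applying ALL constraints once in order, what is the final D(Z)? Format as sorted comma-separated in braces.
Answer: {2,4,6,7,8}

Derivation:
Constraint 1 (Z != Y) on D(Z)={2,4,6,7,8} D(Y)={3,5,7}: no change
Constraint 2 (W != Z) on D(W)={2,3,4,6,7,8} D(Z)={2,4,6,7,8}: no change
Constraint 3 (W != Z) on D(W)={2,3,4,6,7,8} D(Z)={2,4,6,7,8}: no change
So after all 3 constraints: D(Z) = {2,4,6,7,8}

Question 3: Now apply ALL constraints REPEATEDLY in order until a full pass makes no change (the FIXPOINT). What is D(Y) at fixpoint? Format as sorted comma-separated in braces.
Answer: {3,5,7}

Derivation:
pass 0 (initial): D(Y)={3,5,7}
pass 1: no change
Fixpoint after 1 passes: D(Y) = {3,5,7}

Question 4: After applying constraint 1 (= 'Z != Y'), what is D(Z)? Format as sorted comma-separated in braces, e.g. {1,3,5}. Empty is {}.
Answer: {2,4,6,7,8}

Derivation:
Constraint 1 (Z != Y) on D(Z)={2,4,6,7,8} D(Y)={3,5,7}: no change
So after constraint 1: D(Z) = {2,4,6,7,8}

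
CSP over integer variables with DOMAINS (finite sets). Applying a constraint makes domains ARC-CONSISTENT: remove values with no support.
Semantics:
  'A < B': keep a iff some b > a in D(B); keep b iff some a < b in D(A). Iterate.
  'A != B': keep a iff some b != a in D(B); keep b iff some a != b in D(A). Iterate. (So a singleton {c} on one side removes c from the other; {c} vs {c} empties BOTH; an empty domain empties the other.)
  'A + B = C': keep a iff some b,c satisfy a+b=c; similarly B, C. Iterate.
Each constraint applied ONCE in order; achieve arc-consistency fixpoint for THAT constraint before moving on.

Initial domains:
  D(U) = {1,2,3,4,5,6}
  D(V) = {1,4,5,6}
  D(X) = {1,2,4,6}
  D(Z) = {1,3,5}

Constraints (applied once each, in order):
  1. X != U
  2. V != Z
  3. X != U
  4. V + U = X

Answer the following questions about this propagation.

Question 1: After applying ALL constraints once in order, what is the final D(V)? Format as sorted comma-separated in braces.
Constraint 1 (X != U) on D(X)={1,2,4,6} D(U)={1,2,3,4,5,6}: no change
Constraint 2 (V != Z) on D(V)={1,4,5,6} D(Z)={1,3,5}: no change
Constraint 3 (X != U) on D(X)={1,2,4,6} D(U)={1,2,3,4,5,6}: no change
Constraint 4 (V + U = X) on D(V)={1,4,5,6} D(U)={1,2,3,4,5,6} D(X)={1,2,4,6}: V {1,4,5,6}->{1,4,5}; U {1,2,3,4,5,6}->{1,2,3,5}; X {1,2,4,6}->{2,4,6}
So after all 4 constraints: D(V) = {1,4,5}

Answer: {1,4,5}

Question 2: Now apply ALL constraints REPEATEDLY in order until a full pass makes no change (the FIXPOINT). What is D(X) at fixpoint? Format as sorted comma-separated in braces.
Answer: {2,4,6}

Derivation:
pass 0 (initial): D(X)={1,2,4,6}
pass 1: U {1,2,3,4,5,6}->{1,2,3,5}; V {1,4,5,6}->{1,4,5}; X {1,2,4,6}->{2,4,6}
pass 2: no change
Fixpoint after 2 passes: D(X) = {2,4,6}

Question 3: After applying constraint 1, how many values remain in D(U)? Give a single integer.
Constraint 1 (X != U) on D(X)={1,2,4,6} D(U)={1,2,3,4,5,6}: no change
So after constraint 1: D(U)={1,2,3,4,5,6}, size = 6

Answer: 6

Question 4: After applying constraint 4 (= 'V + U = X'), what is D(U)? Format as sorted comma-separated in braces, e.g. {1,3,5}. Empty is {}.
Constraint 1 (X != U) on D(X)={1,2,4,6} D(U)={1,2,3,4,5,6}: no change
Constraint 2 (V != Z) on D(V)={1,4,5,6} D(Z)={1,3,5}: no change
Constraint 3 (X != U) on D(X)={1,2,4,6} D(U)={1,2,3,4,5,6}: no change
Constraint 4 (V + U = X) on D(V)={1,4,5,6} D(U)={1,2,3,4,5,6} D(X)={1,2,4,6}: V {1,4,5,6}->{1,4,5}; U {1,2,3,4,5,6}->{1,2,3,5}; X {1,2,4,6}->{2,4,6}
So after constraint 4: D(U) = {1,2,3,5}

Answer: {1,2,3,5}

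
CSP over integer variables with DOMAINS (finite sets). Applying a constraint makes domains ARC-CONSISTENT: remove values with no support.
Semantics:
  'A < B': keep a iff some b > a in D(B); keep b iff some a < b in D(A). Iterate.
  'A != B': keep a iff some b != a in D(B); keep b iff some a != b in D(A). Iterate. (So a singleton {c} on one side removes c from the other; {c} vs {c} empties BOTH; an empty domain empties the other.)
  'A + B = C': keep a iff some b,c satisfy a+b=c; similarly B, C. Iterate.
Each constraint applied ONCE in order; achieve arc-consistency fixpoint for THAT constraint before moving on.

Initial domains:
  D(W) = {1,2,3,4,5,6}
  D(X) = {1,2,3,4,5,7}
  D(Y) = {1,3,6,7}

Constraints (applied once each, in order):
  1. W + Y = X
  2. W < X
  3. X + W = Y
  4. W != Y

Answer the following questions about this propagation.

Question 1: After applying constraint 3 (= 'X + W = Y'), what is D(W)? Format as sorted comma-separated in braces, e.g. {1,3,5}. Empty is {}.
Answer: {1,2,3,4}

Derivation:
Constraint 1 (W + Y = X) on D(W)={1,2,3,4,5,6} D(Y)={1,3,6,7} D(X)={1,2,3,4,5,7}: W {1,2,3,4,5,6}->{1,2,3,4,6}; Y {1,3,6,7}->{1,3,6}; X {1,2,3,4,5,7}->{2,3,4,5,7}
Constraint 2 (W < X) on D(W)={1,2,3,4,6} D(X)={2,3,4,5,7}: no change
Constraint 3 (X + W = Y) on D(X)={2,3,4,5,7} D(W)={1,2,3,4,6} D(Y)={1,3,6}: X {2,3,4,5,7}->{2,3,4,5}; W {1,2,3,4,6}->{1,2,3,4}; Y {1,3,6}->{3,6}
So after constraint 3: D(W) = {1,2,3,4}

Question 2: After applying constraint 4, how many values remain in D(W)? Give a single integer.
Answer: 4

Derivation:
Constraint 1 (W + Y = X) on D(W)={1,2,3,4,5,6} D(Y)={1,3,6,7} D(X)={1,2,3,4,5,7}: W {1,2,3,4,5,6}->{1,2,3,4,6}; Y {1,3,6,7}->{1,3,6}; X {1,2,3,4,5,7}->{2,3,4,5,7}
Constraint 2 (W < X) on D(W)={1,2,3,4,6} D(X)={2,3,4,5,7}: no change
Constraint 3 (X + W = Y) on D(X)={2,3,4,5,7} D(W)={1,2,3,4,6} D(Y)={1,3,6}: X {2,3,4,5,7}->{2,3,4,5}; W {1,2,3,4,6}->{1,2,3,4}; Y {1,3,6}->{3,6}
Constraint 4 (W != Y) on D(W)={1,2,3,4} D(Y)={3,6}: no change
So after constraint 4: D(W)={1,2,3,4}, size = 4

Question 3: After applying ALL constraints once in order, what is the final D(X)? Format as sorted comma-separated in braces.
Answer: {2,3,4,5}

Derivation:
Constraint 1 (W + Y = X) on D(W)={1,2,3,4,5,6} D(Y)={1,3,6,7} D(X)={1,2,3,4,5,7}: W {1,2,3,4,5,6}->{1,2,3,4,6}; Y {1,3,6,7}->{1,3,6}; X {1,2,3,4,5,7}->{2,3,4,5,7}
Constraint 2 (W < X) on D(W)={1,2,3,4,6} D(X)={2,3,4,5,7}: no change
Constraint 3 (X + W = Y) on D(X)={2,3,4,5,7} D(W)={1,2,3,4,6} D(Y)={1,3,6}: X {2,3,4,5,7}->{2,3,4,5}; W {1,2,3,4,6}->{1,2,3,4}; Y {1,3,6}->{3,6}
Constraint 4 (W != Y) on D(W)={1,2,3,4} D(Y)={3,6}: no change
So after all 4 constraints: D(X) = {2,3,4,5}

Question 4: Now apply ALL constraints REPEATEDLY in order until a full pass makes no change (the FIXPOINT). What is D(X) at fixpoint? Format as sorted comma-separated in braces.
pass 0 (initial): D(X)={1,2,3,4,5,7}
pass 1: W {1,2,3,4,5,6}->{1,2,3,4}; X {1,2,3,4,5,7}->{2,3,4,5}; Y {1,3,6,7}->{3,6}
pass 2: W {1,2,3,4}->{}; X {2,3,4,5}->{}; Y {3,6}->{}
pass 3: no change
Fixpoint after 3 passes: D(X) = {}

Answer: {}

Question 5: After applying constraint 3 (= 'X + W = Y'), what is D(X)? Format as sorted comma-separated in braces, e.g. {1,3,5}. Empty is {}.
Constraint 1 (W + Y = X) on D(W)={1,2,3,4,5,6} D(Y)={1,3,6,7} D(X)={1,2,3,4,5,7}: W {1,2,3,4,5,6}->{1,2,3,4,6}; Y {1,3,6,7}->{1,3,6}; X {1,2,3,4,5,7}->{2,3,4,5,7}
Constraint 2 (W < X) on D(W)={1,2,3,4,6} D(X)={2,3,4,5,7}: no change
Constraint 3 (X + W = Y) on D(X)={2,3,4,5,7} D(W)={1,2,3,4,6} D(Y)={1,3,6}: X {2,3,4,5,7}->{2,3,4,5}; W {1,2,3,4,6}->{1,2,3,4}; Y {1,3,6}->{3,6}
So after constraint 3: D(X) = {2,3,4,5}

Answer: {2,3,4,5}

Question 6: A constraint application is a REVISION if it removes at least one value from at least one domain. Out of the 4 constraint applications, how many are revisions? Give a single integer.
Answer: 2

Derivation:
Constraint 1 (W + Y = X) on D(W)={1,2,3,4,5,6} D(Y)={1,3,6,7} D(X)={1,2,3,4,5,7}: W {1,2,3,4,5,6}->{1,2,3,4,6}; Y {1,3,6,7}->{1,3,6}; X {1,2,3,4,5,7}->{2,3,4,5,7} => REVISION
Constraint 2 (W < X) on D(W)={1,2,3,4,6} D(X)={2,3,4,5,7}: no change => not a revision
Constraint 3 (X + W = Y) on D(X)={2,3,4,5,7} D(W)={1,2,3,4,6} D(Y)={1,3,6}: X {2,3,4,5,7}->{2,3,4,5}; W {1,2,3,4,6}->{1,2,3,4}; Y {1,3,6}->{3,6} => REVISION
Constraint 4 (W != Y) on D(W)={1,2,3,4} D(Y)={3,6}: no change => not a revision
Total revisions = 2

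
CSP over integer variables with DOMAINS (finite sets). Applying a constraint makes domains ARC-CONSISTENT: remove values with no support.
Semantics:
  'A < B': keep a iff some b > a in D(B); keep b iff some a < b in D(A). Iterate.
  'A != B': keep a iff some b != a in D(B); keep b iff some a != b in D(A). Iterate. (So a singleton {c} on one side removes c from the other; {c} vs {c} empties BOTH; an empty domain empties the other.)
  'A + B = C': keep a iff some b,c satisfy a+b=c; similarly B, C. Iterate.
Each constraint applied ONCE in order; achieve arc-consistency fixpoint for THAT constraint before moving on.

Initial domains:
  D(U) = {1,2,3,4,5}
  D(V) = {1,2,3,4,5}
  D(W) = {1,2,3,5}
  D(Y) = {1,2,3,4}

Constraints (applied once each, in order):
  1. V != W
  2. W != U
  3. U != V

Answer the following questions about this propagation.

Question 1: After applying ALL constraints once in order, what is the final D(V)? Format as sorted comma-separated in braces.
Constraint 1 (V != W) on D(V)={1,2,3,4,5} D(W)={1,2,3,5}: no change
Constraint 2 (W != U) on D(W)={1,2,3,5} D(U)={1,2,3,4,5}: no change
Constraint 3 (U != V) on D(U)={1,2,3,4,5} D(V)={1,2,3,4,5}: no change
So after all 3 constraints: D(V) = {1,2,3,4,5}

Answer: {1,2,3,4,5}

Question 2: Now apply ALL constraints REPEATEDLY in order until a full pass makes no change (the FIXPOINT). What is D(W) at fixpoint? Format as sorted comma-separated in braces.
Answer: {1,2,3,5}

Derivation:
pass 0 (initial): D(W)={1,2,3,5}
pass 1: no change
Fixpoint after 1 passes: D(W) = {1,2,3,5}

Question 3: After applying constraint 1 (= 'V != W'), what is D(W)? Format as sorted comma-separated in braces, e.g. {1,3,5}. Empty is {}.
Answer: {1,2,3,5}

Derivation:
Constraint 1 (V != W) on D(V)={1,2,3,4,5} D(W)={1,2,3,5}: no change
So after constraint 1: D(W) = {1,2,3,5}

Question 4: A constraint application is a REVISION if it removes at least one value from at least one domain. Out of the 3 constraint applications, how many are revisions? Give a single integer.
Constraint 1 (V != W) on D(V)={1,2,3,4,5} D(W)={1,2,3,5}: no change => not a revision
Constraint 2 (W != U) on D(W)={1,2,3,5} D(U)={1,2,3,4,5}: no change => not a revision
Constraint 3 (U != V) on D(U)={1,2,3,4,5} D(V)={1,2,3,4,5}: no change => not a revision
Total revisions = 0

Answer: 0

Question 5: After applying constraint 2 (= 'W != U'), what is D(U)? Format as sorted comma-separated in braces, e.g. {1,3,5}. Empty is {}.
Answer: {1,2,3,4,5}

Derivation:
Constraint 1 (V != W) on D(V)={1,2,3,4,5} D(W)={1,2,3,5}: no change
Constraint 2 (W != U) on D(W)={1,2,3,5} D(U)={1,2,3,4,5}: no change
So after constraint 2: D(U) = {1,2,3,4,5}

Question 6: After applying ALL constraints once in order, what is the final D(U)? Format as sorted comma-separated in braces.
Constraint 1 (V != W) on D(V)={1,2,3,4,5} D(W)={1,2,3,5}: no change
Constraint 2 (W != U) on D(W)={1,2,3,5} D(U)={1,2,3,4,5}: no change
Constraint 3 (U != V) on D(U)={1,2,3,4,5} D(V)={1,2,3,4,5}: no change
So after all 3 constraints: D(U) = {1,2,3,4,5}

Answer: {1,2,3,4,5}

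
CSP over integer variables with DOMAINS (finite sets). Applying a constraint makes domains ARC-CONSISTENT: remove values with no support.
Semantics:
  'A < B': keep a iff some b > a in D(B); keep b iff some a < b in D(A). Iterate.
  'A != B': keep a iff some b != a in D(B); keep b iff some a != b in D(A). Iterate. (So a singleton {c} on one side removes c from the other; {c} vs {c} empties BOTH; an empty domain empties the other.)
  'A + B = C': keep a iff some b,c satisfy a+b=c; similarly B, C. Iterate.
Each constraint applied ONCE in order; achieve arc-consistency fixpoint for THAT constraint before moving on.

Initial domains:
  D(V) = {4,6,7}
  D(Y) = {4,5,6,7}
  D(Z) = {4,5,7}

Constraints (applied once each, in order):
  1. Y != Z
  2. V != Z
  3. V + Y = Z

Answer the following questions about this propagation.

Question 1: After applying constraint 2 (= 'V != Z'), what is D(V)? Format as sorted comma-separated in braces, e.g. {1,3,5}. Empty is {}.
Constraint 1 (Y != Z) on D(Y)={4,5,6,7} D(Z)={4,5,7}: no change
Constraint 2 (V != Z) on D(V)={4,6,7} D(Z)={4,5,7}: no change
So after constraint 2: D(V) = {4,6,7}

Answer: {4,6,7}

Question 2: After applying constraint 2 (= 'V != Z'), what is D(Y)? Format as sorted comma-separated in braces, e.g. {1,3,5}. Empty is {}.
Answer: {4,5,6,7}

Derivation:
Constraint 1 (Y != Z) on D(Y)={4,5,6,7} D(Z)={4,5,7}: no change
Constraint 2 (V != Z) on D(V)={4,6,7} D(Z)={4,5,7}: no change
So after constraint 2: D(Y) = {4,5,6,7}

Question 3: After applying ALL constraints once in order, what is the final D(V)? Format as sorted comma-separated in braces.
Answer: {}

Derivation:
Constraint 1 (Y != Z) on D(Y)={4,5,6,7} D(Z)={4,5,7}: no change
Constraint 2 (V != Z) on D(V)={4,6,7} D(Z)={4,5,7}: no change
Constraint 3 (V + Y = Z) on D(V)={4,6,7} D(Y)={4,5,6,7} D(Z)={4,5,7}: V {4,6,7}->{}; Y {4,5,6,7}->{}; Z {4,5,7}->{}
So after all 3 constraints: D(V) = {}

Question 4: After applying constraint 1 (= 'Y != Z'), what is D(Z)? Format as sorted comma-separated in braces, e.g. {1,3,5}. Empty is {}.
Constraint 1 (Y != Z) on D(Y)={4,5,6,7} D(Z)={4,5,7}: no change
So after constraint 1: D(Z) = {4,5,7}

Answer: {4,5,7}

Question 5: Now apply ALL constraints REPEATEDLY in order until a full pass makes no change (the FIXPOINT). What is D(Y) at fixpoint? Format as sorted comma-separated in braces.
pass 0 (initial): D(Y)={4,5,6,7}
pass 1: V {4,6,7}->{}; Y {4,5,6,7}->{}; Z {4,5,7}->{}
pass 2: no change
Fixpoint after 2 passes: D(Y) = {}

Answer: {}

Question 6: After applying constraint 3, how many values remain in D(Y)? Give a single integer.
Constraint 1 (Y != Z) on D(Y)={4,5,6,7} D(Z)={4,5,7}: no change
Constraint 2 (V != Z) on D(V)={4,6,7} D(Z)={4,5,7}: no change
Constraint 3 (V + Y = Z) on D(V)={4,6,7} D(Y)={4,5,6,7} D(Z)={4,5,7}: V {4,6,7}->{}; Y {4,5,6,7}->{}; Z {4,5,7}->{}
So after constraint 3: D(Y)={}, size = 0

Answer: 0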